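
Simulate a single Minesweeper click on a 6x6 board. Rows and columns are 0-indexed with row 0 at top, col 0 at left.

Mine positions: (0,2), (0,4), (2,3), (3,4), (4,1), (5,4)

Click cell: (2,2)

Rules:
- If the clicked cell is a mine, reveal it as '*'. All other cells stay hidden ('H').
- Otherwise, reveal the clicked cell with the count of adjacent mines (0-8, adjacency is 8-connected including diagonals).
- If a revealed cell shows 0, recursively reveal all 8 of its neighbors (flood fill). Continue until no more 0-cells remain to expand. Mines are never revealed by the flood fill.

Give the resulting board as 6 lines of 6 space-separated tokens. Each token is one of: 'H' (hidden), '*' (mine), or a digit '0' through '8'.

H H H H H H
H H H H H H
H H 1 H H H
H H H H H H
H H H H H H
H H H H H H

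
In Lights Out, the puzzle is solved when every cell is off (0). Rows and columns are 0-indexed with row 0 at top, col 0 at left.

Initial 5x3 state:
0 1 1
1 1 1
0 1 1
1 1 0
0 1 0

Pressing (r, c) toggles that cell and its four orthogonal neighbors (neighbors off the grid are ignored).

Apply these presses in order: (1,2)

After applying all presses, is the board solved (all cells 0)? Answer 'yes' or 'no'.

Answer: no

Derivation:
After press 1 at (1,2):
0 1 0
1 0 0
0 1 0
1 1 0
0 1 0

Lights still on: 6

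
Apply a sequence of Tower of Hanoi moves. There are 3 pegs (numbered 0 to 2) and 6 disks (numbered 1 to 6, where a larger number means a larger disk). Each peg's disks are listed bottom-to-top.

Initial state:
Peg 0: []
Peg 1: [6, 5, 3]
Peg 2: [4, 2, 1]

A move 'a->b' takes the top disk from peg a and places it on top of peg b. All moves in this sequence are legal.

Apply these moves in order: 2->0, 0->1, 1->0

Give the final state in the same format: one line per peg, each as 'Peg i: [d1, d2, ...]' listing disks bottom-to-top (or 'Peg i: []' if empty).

Answer: Peg 0: [1]
Peg 1: [6, 5, 3]
Peg 2: [4, 2]

Derivation:
After move 1 (2->0):
Peg 0: [1]
Peg 1: [6, 5, 3]
Peg 2: [4, 2]

After move 2 (0->1):
Peg 0: []
Peg 1: [6, 5, 3, 1]
Peg 2: [4, 2]

After move 3 (1->0):
Peg 0: [1]
Peg 1: [6, 5, 3]
Peg 2: [4, 2]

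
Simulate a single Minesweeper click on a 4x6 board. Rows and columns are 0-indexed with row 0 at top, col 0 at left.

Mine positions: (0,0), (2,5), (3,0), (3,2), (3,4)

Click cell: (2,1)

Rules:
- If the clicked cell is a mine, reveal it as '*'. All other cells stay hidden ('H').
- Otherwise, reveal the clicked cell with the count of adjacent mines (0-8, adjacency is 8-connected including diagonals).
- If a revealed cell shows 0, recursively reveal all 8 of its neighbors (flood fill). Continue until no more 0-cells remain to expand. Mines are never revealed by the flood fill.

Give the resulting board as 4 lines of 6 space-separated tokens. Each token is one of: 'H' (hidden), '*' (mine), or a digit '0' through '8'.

H H H H H H
H H H H H H
H 2 H H H H
H H H H H H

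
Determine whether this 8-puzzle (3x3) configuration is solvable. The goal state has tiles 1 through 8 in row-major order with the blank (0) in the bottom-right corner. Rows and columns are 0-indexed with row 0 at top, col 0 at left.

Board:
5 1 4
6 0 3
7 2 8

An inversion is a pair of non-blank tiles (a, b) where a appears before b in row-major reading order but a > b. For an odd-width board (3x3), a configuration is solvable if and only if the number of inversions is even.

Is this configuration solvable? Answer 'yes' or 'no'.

Inversions (pairs i<j in row-major order where tile[i] > tile[j] > 0): 10
10 is even, so the puzzle is solvable.

Answer: yes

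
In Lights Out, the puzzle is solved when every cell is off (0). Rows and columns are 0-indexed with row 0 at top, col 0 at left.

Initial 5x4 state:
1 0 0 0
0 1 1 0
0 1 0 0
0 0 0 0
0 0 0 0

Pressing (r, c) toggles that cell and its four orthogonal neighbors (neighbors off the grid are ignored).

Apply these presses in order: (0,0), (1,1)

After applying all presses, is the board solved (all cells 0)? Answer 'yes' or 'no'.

Answer: yes

Derivation:
After press 1 at (0,0):
0 1 0 0
1 1 1 0
0 1 0 0
0 0 0 0
0 0 0 0

After press 2 at (1,1):
0 0 0 0
0 0 0 0
0 0 0 0
0 0 0 0
0 0 0 0

Lights still on: 0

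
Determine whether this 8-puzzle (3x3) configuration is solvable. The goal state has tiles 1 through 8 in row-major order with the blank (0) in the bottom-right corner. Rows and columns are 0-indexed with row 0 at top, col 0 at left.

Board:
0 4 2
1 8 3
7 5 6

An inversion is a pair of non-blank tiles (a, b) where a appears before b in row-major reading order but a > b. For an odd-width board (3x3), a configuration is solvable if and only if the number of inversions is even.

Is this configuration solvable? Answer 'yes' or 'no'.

Inversions (pairs i<j in row-major order where tile[i] > tile[j] > 0): 10
10 is even, so the puzzle is solvable.

Answer: yes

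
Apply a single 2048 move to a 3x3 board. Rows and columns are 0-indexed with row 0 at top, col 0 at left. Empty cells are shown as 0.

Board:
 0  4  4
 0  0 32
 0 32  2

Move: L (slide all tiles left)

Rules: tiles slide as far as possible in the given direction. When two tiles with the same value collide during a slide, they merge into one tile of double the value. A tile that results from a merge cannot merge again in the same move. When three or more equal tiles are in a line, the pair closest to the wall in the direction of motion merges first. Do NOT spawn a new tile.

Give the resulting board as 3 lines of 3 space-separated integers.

Slide left:
row 0: [0, 4, 4] -> [8, 0, 0]
row 1: [0, 0, 32] -> [32, 0, 0]
row 2: [0, 32, 2] -> [32, 2, 0]

Answer:  8  0  0
32  0  0
32  2  0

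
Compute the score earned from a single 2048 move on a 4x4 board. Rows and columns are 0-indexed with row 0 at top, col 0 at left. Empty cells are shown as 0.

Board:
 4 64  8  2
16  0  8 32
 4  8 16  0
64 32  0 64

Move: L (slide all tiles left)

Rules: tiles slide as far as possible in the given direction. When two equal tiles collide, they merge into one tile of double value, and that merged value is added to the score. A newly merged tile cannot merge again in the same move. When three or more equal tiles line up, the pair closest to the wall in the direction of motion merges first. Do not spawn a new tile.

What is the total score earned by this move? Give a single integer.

Slide left:
row 0: [4, 64, 8, 2] -> [4, 64, 8, 2]  score +0 (running 0)
row 1: [16, 0, 8, 32] -> [16, 8, 32, 0]  score +0 (running 0)
row 2: [4, 8, 16, 0] -> [4, 8, 16, 0]  score +0 (running 0)
row 3: [64, 32, 0, 64] -> [64, 32, 64, 0]  score +0 (running 0)
Board after move:
 4 64  8  2
16  8 32  0
 4  8 16  0
64 32 64  0

Answer: 0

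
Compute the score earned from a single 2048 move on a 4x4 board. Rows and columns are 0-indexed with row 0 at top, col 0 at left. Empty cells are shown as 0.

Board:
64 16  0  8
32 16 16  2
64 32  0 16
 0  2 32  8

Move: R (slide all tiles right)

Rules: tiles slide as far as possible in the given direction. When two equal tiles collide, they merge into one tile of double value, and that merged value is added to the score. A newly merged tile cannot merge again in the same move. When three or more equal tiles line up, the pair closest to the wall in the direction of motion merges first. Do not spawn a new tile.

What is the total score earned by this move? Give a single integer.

Answer: 32

Derivation:
Slide right:
row 0: [64, 16, 0, 8] -> [0, 64, 16, 8]  score +0 (running 0)
row 1: [32, 16, 16, 2] -> [0, 32, 32, 2]  score +32 (running 32)
row 2: [64, 32, 0, 16] -> [0, 64, 32, 16]  score +0 (running 32)
row 3: [0, 2, 32, 8] -> [0, 2, 32, 8]  score +0 (running 32)
Board after move:
 0 64 16  8
 0 32 32  2
 0 64 32 16
 0  2 32  8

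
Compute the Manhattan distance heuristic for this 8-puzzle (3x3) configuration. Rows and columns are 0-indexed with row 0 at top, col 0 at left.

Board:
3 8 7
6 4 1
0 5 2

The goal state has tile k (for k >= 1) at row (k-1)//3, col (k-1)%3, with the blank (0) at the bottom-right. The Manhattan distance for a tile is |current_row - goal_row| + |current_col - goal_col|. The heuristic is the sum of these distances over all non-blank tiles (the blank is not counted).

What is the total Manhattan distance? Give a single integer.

Answer: 18

Derivation:
Tile 3: (0,0)->(0,2) = 2
Tile 8: (0,1)->(2,1) = 2
Tile 7: (0,2)->(2,0) = 4
Tile 6: (1,0)->(1,2) = 2
Tile 4: (1,1)->(1,0) = 1
Tile 1: (1,2)->(0,0) = 3
Tile 5: (2,1)->(1,1) = 1
Tile 2: (2,2)->(0,1) = 3
Sum: 2 + 2 + 4 + 2 + 1 + 3 + 1 + 3 = 18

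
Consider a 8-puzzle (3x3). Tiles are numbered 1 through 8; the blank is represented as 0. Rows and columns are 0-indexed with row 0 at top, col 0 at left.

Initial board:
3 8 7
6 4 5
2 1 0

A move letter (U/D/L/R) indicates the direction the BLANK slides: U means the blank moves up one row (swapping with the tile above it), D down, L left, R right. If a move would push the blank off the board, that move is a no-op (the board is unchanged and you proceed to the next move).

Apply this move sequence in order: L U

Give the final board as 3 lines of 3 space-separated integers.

After move 1 (L):
3 8 7
6 4 5
2 0 1

After move 2 (U):
3 8 7
6 0 5
2 4 1

Answer: 3 8 7
6 0 5
2 4 1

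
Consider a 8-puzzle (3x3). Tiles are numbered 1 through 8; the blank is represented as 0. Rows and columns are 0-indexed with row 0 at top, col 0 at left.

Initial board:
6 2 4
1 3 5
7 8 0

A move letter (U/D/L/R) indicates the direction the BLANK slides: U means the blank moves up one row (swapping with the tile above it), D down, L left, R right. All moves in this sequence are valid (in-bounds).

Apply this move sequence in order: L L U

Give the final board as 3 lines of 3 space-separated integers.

Answer: 6 2 4
0 3 5
1 7 8

Derivation:
After move 1 (L):
6 2 4
1 3 5
7 0 8

After move 2 (L):
6 2 4
1 3 5
0 7 8

After move 3 (U):
6 2 4
0 3 5
1 7 8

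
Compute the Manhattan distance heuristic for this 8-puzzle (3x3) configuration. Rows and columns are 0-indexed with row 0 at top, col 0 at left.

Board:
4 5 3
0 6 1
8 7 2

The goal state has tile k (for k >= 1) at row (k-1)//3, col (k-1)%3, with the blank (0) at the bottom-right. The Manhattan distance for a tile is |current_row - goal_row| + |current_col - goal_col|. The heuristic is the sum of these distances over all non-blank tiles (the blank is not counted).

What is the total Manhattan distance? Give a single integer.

Tile 4: at (0,0), goal (1,0), distance |0-1|+|0-0| = 1
Tile 5: at (0,1), goal (1,1), distance |0-1|+|1-1| = 1
Tile 3: at (0,2), goal (0,2), distance |0-0|+|2-2| = 0
Tile 6: at (1,1), goal (1,2), distance |1-1|+|1-2| = 1
Tile 1: at (1,2), goal (0,0), distance |1-0|+|2-0| = 3
Tile 8: at (2,0), goal (2,1), distance |2-2|+|0-1| = 1
Tile 7: at (2,1), goal (2,0), distance |2-2|+|1-0| = 1
Tile 2: at (2,2), goal (0,1), distance |2-0|+|2-1| = 3
Sum: 1 + 1 + 0 + 1 + 3 + 1 + 1 + 3 = 11

Answer: 11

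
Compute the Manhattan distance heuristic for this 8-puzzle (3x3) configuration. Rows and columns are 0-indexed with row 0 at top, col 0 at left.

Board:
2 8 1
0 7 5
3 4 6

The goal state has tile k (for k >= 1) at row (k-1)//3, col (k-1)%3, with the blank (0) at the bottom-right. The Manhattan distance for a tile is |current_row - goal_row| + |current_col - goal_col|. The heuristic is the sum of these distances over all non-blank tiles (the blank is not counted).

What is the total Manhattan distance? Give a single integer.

Answer: 15

Derivation:
Tile 2: (0,0)->(0,1) = 1
Tile 8: (0,1)->(2,1) = 2
Tile 1: (0,2)->(0,0) = 2
Tile 7: (1,1)->(2,0) = 2
Tile 5: (1,2)->(1,1) = 1
Tile 3: (2,0)->(0,2) = 4
Tile 4: (2,1)->(1,0) = 2
Tile 6: (2,2)->(1,2) = 1
Sum: 1 + 2 + 2 + 2 + 1 + 4 + 2 + 1 = 15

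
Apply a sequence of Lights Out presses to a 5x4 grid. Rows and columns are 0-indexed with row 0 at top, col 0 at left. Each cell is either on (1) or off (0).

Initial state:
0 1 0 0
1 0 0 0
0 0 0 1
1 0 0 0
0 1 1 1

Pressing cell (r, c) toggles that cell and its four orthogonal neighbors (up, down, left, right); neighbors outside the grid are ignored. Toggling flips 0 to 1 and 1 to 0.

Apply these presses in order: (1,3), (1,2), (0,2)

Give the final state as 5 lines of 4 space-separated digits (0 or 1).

After press 1 at (1,3):
0 1 0 1
1 0 1 1
0 0 0 0
1 0 0 0
0 1 1 1

After press 2 at (1,2):
0 1 1 1
1 1 0 0
0 0 1 0
1 0 0 0
0 1 1 1

After press 3 at (0,2):
0 0 0 0
1 1 1 0
0 0 1 0
1 0 0 0
0 1 1 1

Answer: 0 0 0 0
1 1 1 0
0 0 1 0
1 0 0 0
0 1 1 1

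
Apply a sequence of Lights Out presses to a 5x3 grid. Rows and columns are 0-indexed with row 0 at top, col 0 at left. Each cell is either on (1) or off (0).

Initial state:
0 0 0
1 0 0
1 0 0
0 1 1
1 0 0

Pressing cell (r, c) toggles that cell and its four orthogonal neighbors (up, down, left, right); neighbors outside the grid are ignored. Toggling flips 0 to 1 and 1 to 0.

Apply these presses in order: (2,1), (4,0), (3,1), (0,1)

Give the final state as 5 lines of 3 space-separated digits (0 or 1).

Answer: 1 1 1
1 0 0
0 0 1
0 1 0
0 0 0

Derivation:
After press 1 at (2,1):
0 0 0
1 1 0
0 1 1
0 0 1
1 0 0

After press 2 at (4,0):
0 0 0
1 1 0
0 1 1
1 0 1
0 1 0

After press 3 at (3,1):
0 0 0
1 1 0
0 0 1
0 1 0
0 0 0

After press 4 at (0,1):
1 1 1
1 0 0
0 0 1
0 1 0
0 0 0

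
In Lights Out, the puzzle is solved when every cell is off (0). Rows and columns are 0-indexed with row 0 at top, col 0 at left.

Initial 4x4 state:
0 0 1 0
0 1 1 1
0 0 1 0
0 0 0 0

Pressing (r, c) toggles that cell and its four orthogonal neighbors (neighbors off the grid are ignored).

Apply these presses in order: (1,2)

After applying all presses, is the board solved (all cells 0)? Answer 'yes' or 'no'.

After press 1 at (1,2):
0 0 0 0
0 0 0 0
0 0 0 0
0 0 0 0

Lights still on: 0

Answer: yes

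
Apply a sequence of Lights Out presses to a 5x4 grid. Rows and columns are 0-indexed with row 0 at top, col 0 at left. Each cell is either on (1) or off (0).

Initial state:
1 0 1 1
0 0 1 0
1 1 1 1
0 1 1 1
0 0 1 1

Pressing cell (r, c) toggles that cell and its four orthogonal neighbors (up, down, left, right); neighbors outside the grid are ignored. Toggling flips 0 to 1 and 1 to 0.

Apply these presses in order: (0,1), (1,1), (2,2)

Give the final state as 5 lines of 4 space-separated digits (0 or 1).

Answer: 0 0 0 1
1 0 1 0
1 1 0 0
0 1 0 1
0 0 1 1

Derivation:
After press 1 at (0,1):
0 1 0 1
0 1 1 0
1 1 1 1
0 1 1 1
0 0 1 1

After press 2 at (1,1):
0 0 0 1
1 0 0 0
1 0 1 1
0 1 1 1
0 0 1 1

After press 3 at (2,2):
0 0 0 1
1 0 1 0
1 1 0 0
0 1 0 1
0 0 1 1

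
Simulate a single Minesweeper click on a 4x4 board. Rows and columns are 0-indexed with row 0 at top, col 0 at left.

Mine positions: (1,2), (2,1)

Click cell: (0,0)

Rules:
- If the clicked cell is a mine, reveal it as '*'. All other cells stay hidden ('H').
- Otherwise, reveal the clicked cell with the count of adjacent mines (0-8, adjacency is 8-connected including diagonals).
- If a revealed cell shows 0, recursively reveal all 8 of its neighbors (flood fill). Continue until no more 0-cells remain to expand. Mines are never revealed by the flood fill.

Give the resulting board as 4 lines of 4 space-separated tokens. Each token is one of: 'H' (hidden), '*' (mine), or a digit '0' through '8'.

0 1 H H
1 2 H H
H H H H
H H H H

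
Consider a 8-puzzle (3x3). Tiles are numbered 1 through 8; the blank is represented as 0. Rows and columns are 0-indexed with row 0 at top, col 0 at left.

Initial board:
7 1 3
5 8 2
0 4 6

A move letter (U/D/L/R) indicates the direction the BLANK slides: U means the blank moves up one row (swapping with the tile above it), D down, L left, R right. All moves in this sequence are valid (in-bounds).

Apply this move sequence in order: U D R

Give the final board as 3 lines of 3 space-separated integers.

After move 1 (U):
7 1 3
0 8 2
5 4 6

After move 2 (D):
7 1 3
5 8 2
0 4 6

After move 3 (R):
7 1 3
5 8 2
4 0 6

Answer: 7 1 3
5 8 2
4 0 6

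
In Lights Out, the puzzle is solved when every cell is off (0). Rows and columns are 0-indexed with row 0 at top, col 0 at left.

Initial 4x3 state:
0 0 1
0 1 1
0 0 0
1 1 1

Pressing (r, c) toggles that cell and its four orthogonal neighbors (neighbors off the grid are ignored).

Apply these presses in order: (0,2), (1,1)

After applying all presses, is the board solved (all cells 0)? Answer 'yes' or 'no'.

Answer: no

Derivation:
After press 1 at (0,2):
0 1 0
0 1 0
0 0 0
1 1 1

After press 2 at (1,1):
0 0 0
1 0 1
0 1 0
1 1 1

Lights still on: 6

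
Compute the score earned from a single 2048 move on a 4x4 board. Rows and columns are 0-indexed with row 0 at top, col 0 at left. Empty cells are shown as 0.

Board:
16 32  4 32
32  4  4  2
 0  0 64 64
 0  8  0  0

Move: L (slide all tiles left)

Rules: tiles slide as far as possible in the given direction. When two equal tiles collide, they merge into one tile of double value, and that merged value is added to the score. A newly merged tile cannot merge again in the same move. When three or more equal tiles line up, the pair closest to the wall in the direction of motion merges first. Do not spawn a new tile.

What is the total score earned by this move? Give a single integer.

Slide left:
row 0: [16, 32, 4, 32] -> [16, 32, 4, 32]  score +0 (running 0)
row 1: [32, 4, 4, 2] -> [32, 8, 2, 0]  score +8 (running 8)
row 2: [0, 0, 64, 64] -> [128, 0, 0, 0]  score +128 (running 136)
row 3: [0, 8, 0, 0] -> [8, 0, 0, 0]  score +0 (running 136)
Board after move:
 16  32   4  32
 32   8   2   0
128   0   0   0
  8   0   0   0

Answer: 136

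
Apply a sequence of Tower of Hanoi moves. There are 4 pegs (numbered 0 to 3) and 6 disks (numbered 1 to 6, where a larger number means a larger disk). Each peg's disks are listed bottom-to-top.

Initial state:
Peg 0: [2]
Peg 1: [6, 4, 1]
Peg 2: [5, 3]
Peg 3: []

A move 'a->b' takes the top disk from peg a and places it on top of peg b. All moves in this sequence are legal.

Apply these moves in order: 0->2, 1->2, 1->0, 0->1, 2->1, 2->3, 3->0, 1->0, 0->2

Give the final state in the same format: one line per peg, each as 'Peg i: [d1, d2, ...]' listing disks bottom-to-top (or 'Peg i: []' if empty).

Answer: Peg 0: [2]
Peg 1: [6, 4]
Peg 2: [5, 3, 1]
Peg 3: []

Derivation:
After move 1 (0->2):
Peg 0: []
Peg 1: [6, 4, 1]
Peg 2: [5, 3, 2]
Peg 3: []

After move 2 (1->2):
Peg 0: []
Peg 1: [6, 4]
Peg 2: [5, 3, 2, 1]
Peg 3: []

After move 3 (1->0):
Peg 0: [4]
Peg 1: [6]
Peg 2: [5, 3, 2, 1]
Peg 3: []

After move 4 (0->1):
Peg 0: []
Peg 1: [6, 4]
Peg 2: [5, 3, 2, 1]
Peg 3: []

After move 5 (2->1):
Peg 0: []
Peg 1: [6, 4, 1]
Peg 2: [5, 3, 2]
Peg 3: []

After move 6 (2->3):
Peg 0: []
Peg 1: [6, 4, 1]
Peg 2: [5, 3]
Peg 3: [2]

After move 7 (3->0):
Peg 0: [2]
Peg 1: [6, 4, 1]
Peg 2: [5, 3]
Peg 3: []

After move 8 (1->0):
Peg 0: [2, 1]
Peg 1: [6, 4]
Peg 2: [5, 3]
Peg 3: []

After move 9 (0->2):
Peg 0: [2]
Peg 1: [6, 4]
Peg 2: [5, 3, 1]
Peg 3: []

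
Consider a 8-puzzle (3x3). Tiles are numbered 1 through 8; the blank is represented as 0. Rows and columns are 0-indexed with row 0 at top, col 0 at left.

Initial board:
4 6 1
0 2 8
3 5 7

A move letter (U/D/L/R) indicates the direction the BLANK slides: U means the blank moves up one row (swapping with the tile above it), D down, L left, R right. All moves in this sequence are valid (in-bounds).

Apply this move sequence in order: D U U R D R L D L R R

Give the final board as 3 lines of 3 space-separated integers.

Answer: 6 2 1
4 5 8
3 7 0

Derivation:
After move 1 (D):
4 6 1
3 2 8
0 5 7

After move 2 (U):
4 6 1
0 2 8
3 5 7

After move 3 (U):
0 6 1
4 2 8
3 5 7

After move 4 (R):
6 0 1
4 2 8
3 5 7

After move 5 (D):
6 2 1
4 0 8
3 5 7

After move 6 (R):
6 2 1
4 8 0
3 5 7

After move 7 (L):
6 2 1
4 0 8
3 5 7

After move 8 (D):
6 2 1
4 5 8
3 0 7

After move 9 (L):
6 2 1
4 5 8
0 3 7

After move 10 (R):
6 2 1
4 5 8
3 0 7

After move 11 (R):
6 2 1
4 5 8
3 7 0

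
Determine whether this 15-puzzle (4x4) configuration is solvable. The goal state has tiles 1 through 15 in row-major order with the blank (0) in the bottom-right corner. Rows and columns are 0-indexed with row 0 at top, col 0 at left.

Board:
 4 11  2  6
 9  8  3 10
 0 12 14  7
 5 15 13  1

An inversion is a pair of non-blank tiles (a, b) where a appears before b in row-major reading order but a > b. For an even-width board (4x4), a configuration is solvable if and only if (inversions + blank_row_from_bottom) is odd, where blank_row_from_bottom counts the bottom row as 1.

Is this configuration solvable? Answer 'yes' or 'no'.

Inversions: 42
Blank is in row 2 (0-indexed from top), which is row 2 counting from the bottom (bottom = 1).
42 + 2 = 44, which is even, so the puzzle is not solvable.

Answer: no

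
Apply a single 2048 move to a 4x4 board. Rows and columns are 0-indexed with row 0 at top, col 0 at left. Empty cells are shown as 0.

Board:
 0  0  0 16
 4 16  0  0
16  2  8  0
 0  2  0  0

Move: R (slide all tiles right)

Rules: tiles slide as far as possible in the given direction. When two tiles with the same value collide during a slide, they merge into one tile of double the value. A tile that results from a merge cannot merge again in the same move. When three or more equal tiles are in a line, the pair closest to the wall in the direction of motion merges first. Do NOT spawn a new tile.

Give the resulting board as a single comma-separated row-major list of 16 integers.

Slide right:
row 0: [0, 0, 0, 16] -> [0, 0, 0, 16]
row 1: [4, 16, 0, 0] -> [0, 0, 4, 16]
row 2: [16, 2, 8, 0] -> [0, 16, 2, 8]
row 3: [0, 2, 0, 0] -> [0, 0, 0, 2]

Answer: 0, 0, 0, 16, 0, 0, 4, 16, 0, 16, 2, 8, 0, 0, 0, 2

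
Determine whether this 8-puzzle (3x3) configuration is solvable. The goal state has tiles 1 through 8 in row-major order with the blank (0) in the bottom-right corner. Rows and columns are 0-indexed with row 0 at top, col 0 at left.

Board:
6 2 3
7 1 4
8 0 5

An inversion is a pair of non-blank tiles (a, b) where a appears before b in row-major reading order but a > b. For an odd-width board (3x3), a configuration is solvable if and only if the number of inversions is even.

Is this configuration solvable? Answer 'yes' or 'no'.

Answer: no

Derivation:
Inversions (pairs i<j in row-major order where tile[i] > tile[j] > 0): 11
11 is odd, so the puzzle is not solvable.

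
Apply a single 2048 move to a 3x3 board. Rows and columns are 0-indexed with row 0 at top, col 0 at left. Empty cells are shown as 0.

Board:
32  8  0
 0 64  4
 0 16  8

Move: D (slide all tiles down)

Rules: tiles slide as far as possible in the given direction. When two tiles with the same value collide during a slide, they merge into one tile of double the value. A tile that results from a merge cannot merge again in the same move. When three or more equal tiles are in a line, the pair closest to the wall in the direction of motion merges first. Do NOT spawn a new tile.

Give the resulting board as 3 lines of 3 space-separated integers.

Answer:  0  8  0
 0 64  4
32 16  8

Derivation:
Slide down:
col 0: [32, 0, 0] -> [0, 0, 32]
col 1: [8, 64, 16] -> [8, 64, 16]
col 2: [0, 4, 8] -> [0, 4, 8]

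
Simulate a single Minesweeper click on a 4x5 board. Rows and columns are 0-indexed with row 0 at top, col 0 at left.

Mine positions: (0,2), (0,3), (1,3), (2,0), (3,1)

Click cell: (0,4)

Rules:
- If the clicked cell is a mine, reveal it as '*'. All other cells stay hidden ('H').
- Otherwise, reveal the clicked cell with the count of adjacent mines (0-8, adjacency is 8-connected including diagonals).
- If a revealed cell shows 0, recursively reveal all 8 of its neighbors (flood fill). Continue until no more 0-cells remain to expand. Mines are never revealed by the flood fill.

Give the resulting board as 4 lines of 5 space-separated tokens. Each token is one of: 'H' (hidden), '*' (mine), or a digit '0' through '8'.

H H H H 2
H H H H H
H H H H H
H H H H H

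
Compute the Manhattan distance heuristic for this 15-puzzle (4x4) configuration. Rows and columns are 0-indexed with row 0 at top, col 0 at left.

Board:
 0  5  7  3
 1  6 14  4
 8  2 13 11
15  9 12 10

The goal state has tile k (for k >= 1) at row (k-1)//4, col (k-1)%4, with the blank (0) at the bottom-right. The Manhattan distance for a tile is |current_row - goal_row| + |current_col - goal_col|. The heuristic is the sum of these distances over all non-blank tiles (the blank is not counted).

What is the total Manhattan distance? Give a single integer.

Tile 5: (0,1)->(1,0) = 2
Tile 7: (0,2)->(1,2) = 1
Tile 3: (0,3)->(0,2) = 1
Tile 1: (1,0)->(0,0) = 1
Tile 6: (1,1)->(1,1) = 0
Tile 14: (1,2)->(3,1) = 3
Tile 4: (1,3)->(0,3) = 1
Tile 8: (2,0)->(1,3) = 4
Tile 2: (2,1)->(0,1) = 2
Tile 13: (2,2)->(3,0) = 3
Tile 11: (2,3)->(2,2) = 1
Tile 15: (3,0)->(3,2) = 2
Tile 9: (3,1)->(2,0) = 2
Tile 12: (3,2)->(2,3) = 2
Tile 10: (3,3)->(2,1) = 3
Sum: 2 + 1 + 1 + 1 + 0 + 3 + 1 + 4 + 2 + 3 + 1 + 2 + 2 + 2 + 3 = 28

Answer: 28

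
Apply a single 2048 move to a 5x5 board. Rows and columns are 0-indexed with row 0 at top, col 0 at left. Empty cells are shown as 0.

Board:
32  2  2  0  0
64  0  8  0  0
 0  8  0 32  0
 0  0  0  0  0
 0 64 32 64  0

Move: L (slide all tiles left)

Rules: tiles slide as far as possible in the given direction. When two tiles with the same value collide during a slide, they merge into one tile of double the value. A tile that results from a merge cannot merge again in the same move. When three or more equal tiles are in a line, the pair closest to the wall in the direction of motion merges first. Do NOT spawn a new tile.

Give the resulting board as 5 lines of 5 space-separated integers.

Answer: 32  4  0  0  0
64  8  0  0  0
 8 32  0  0  0
 0  0  0  0  0
64 32 64  0  0

Derivation:
Slide left:
row 0: [32, 2, 2, 0, 0] -> [32, 4, 0, 0, 0]
row 1: [64, 0, 8, 0, 0] -> [64, 8, 0, 0, 0]
row 2: [0, 8, 0, 32, 0] -> [8, 32, 0, 0, 0]
row 3: [0, 0, 0, 0, 0] -> [0, 0, 0, 0, 0]
row 4: [0, 64, 32, 64, 0] -> [64, 32, 64, 0, 0]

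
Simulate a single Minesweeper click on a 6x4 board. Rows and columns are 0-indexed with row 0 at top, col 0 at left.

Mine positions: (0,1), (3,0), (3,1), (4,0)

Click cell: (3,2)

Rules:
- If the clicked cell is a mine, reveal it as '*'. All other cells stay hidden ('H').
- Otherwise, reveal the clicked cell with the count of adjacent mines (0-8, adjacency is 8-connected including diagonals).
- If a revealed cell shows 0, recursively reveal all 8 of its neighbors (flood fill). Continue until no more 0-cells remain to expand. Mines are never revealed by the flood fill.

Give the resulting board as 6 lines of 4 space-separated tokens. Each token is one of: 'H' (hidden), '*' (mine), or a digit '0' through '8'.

H H H H
H H H H
H H H H
H H 1 H
H H H H
H H H H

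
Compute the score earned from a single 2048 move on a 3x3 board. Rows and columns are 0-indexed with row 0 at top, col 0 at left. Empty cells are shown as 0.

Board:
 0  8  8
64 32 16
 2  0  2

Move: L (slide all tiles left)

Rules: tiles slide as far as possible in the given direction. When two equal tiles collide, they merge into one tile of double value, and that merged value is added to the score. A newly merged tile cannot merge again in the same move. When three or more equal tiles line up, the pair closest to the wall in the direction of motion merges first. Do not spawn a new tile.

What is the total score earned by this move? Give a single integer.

Answer: 20

Derivation:
Slide left:
row 0: [0, 8, 8] -> [16, 0, 0]  score +16 (running 16)
row 1: [64, 32, 16] -> [64, 32, 16]  score +0 (running 16)
row 2: [2, 0, 2] -> [4, 0, 0]  score +4 (running 20)
Board after move:
16  0  0
64 32 16
 4  0  0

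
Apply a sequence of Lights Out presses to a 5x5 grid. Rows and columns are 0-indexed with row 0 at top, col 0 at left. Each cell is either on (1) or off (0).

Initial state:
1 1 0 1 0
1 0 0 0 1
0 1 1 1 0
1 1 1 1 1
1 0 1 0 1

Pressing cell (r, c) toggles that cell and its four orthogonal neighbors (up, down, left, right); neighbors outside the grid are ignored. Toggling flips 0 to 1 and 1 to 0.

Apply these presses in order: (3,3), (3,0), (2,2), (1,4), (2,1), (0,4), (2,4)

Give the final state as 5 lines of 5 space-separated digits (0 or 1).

After press 1 at (3,3):
1 1 0 1 0
1 0 0 0 1
0 1 1 0 0
1 1 0 0 0
1 0 1 1 1

After press 2 at (3,0):
1 1 0 1 0
1 0 0 0 1
1 1 1 0 0
0 0 0 0 0
0 0 1 1 1

After press 3 at (2,2):
1 1 0 1 0
1 0 1 0 1
1 0 0 1 0
0 0 1 0 0
0 0 1 1 1

After press 4 at (1,4):
1 1 0 1 1
1 0 1 1 0
1 0 0 1 1
0 0 1 0 0
0 0 1 1 1

After press 5 at (2,1):
1 1 0 1 1
1 1 1 1 0
0 1 1 1 1
0 1 1 0 0
0 0 1 1 1

After press 6 at (0,4):
1 1 0 0 0
1 1 1 1 1
0 1 1 1 1
0 1 1 0 0
0 0 1 1 1

After press 7 at (2,4):
1 1 0 0 0
1 1 1 1 0
0 1 1 0 0
0 1 1 0 1
0 0 1 1 1

Answer: 1 1 0 0 0
1 1 1 1 0
0 1 1 0 0
0 1 1 0 1
0 0 1 1 1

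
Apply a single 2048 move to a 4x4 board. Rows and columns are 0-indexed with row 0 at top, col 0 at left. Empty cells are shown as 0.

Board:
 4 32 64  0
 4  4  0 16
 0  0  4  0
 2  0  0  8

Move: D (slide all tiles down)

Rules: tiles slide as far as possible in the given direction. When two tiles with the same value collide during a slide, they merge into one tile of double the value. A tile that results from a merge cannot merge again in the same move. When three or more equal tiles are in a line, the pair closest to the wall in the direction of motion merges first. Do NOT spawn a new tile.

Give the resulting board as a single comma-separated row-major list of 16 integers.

Slide down:
col 0: [4, 4, 0, 2] -> [0, 0, 8, 2]
col 1: [32, 4, 0, 0] -> [0, 0, 32, 4]
col 2: [64, 0, 4, 0] -> [0, 0, 64, 4]
col 3: [0, 16, 0, 8] -> [0, 0, 16, 8]

Answer: 0, 0, 0, 0, 0, 0, 0, 0, 8, 32, 64, 16, 2, 4, 4, 8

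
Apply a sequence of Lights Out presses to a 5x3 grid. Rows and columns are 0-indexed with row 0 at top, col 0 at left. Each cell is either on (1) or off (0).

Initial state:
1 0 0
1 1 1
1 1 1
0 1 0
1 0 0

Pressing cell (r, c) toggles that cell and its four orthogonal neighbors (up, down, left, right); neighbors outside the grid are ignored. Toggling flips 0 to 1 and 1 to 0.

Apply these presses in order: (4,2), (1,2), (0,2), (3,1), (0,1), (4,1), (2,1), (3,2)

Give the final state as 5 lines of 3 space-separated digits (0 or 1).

After press 1 at (4,2):
1 0 0
1 1 1
1 1 1
0 1 1
1 1 1

After press 2 at (1,2):
1 0 1
1 0 0
1 1 0
0 1 1
1 1 1

After press 3 at (0,2):
1 1 0
1 0 1
1 1 0
0 1 1
1 1 1

After press 4 at (3,1):
1 1 0
1 0 1
1 0 0
1 0 0
1 0 1

After press 5 at (0,1):
0 0 1
1 1 1
1 0 0
1 0 0
1 0 1

After press 6 at (4,1):
0 0 1
1 1 1
1 0 0
1 1 0
0 1 0

After press 7 at (2,1):
0 0 1
1 0 1
0 1 1
1 0 0
0 1 0

After press 8 at (3,2):
0 0 1
1 0 1
0 1 0
1 1 1
0 1 1

Answer: 0 0 1
1 0 1
0 1 0
1 1 1
0 1 1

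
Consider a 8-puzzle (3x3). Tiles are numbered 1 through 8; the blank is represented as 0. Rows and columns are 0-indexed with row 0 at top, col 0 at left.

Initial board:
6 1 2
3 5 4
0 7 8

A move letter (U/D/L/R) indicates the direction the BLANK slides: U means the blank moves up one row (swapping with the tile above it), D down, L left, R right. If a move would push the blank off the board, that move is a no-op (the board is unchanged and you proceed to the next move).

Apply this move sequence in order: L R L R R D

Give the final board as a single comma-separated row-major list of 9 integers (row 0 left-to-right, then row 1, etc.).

Answer: 6, 1, 2, 3, 5, 4, 7, 8, 0

Derivation:
After move 1 (L):
6 1 2
3 5 4
0 7 8

After move 2 (R):
6 1 2
3 5 4
7 0 8

After move 3 (L):
6 1 2
3 5 4
0 7 8

After move 4 (R):
6 1 2
3 5 4
7 0 8

After move 5 (R):
6 1 2
3 5 4
7 8 0

After move 6 (D):
6 1 2
3 5 4
7 8 0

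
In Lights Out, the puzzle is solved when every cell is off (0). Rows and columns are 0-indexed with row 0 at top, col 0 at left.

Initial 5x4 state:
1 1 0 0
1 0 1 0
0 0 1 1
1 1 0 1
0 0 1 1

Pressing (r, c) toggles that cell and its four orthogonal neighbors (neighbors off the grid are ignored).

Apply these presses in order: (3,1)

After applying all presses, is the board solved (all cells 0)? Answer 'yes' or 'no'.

After press 1 at (3,1):
1 1 0 0
1 0 1 0
0 1 1 1
0 0 1 1
0 1 1 1

Lights still on: 12

Answer: no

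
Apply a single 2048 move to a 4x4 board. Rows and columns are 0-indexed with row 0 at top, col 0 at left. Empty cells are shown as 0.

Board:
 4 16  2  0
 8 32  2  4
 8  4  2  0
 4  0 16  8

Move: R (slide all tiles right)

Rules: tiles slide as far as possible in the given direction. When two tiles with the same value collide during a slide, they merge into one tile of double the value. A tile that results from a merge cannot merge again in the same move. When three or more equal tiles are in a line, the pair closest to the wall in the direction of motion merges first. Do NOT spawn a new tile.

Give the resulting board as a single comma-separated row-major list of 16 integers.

Answer: 0, 4, 16, 2, 8, 32, 2, 4, 0, 8, 4, 2, 0, 4, 16, 8

Derivation:
Slide right:
row 0: [4, 16, 2, 0] -> [0, 4, 16, 2]
row 1: [8, 32, 2, 4] -> [8, 32, 2, 4]
row 2: [8, 4, 2, 0] -> [0, 8, 4, 2]
row 3: [4, 0, 16, 8] -> [0, 4, 16, 8]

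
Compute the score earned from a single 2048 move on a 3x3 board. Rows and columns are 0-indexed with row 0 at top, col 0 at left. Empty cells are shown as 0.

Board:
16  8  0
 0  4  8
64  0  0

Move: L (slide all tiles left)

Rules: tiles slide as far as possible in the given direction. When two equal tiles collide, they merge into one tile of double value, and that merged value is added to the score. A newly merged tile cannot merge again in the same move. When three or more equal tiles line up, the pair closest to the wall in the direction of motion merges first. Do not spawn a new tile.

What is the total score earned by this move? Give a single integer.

Answer: 0

Derivation:
Slide left:
row 0: [16, 8, 0] -> [16, 8, 0]  score +0 (running 0)
row 1: [0, 4, 8] -> [4, 8, 0]  score +0 (running 0)
row 2: [64, 0, 0] -> [64, 0, 0]  score +0 (running 0)
Board after move:
16  8  0
 4  8  0
64  0  0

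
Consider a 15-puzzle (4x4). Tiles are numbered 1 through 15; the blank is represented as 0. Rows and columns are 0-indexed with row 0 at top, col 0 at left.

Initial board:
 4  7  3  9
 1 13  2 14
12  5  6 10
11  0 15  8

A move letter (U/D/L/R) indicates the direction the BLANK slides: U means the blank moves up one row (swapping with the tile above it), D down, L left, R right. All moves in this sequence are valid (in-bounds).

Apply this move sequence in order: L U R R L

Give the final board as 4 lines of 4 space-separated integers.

After move 1 (L):
 4  7  3  9
 1 13  2 14
12  5  6 10
 0 11 15  8

After move 2 (U):
 4  7  3  9
 1 13  2 14
 0  5  6 10
12 11 15  8

After move 3 (R):
 4  7  3  9
 1 13  2 14
 5  0  6 10
12 11 15  8

After move 4 (R):
 4  7  3  9
 1 13  2 14
 5  6  0 10
12 11 15  8

After move 5 (L):
 4  7  3  9
 1 13  2 14
 5  0  6 10
12 11 15  8

Answer:  4  7  3  9
 1 13  2 14
 5  0  6 10
12 11 15  8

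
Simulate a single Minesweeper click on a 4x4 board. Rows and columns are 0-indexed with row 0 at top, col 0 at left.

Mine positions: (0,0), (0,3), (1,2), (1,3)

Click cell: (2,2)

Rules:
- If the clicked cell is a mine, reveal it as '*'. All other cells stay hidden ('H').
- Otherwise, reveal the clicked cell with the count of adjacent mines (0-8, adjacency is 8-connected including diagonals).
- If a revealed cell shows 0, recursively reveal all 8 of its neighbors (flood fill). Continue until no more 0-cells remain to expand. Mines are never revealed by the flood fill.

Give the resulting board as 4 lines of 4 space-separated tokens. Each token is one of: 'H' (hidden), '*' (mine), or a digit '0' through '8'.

H H H H
H H H H
H H 2 H
H H H H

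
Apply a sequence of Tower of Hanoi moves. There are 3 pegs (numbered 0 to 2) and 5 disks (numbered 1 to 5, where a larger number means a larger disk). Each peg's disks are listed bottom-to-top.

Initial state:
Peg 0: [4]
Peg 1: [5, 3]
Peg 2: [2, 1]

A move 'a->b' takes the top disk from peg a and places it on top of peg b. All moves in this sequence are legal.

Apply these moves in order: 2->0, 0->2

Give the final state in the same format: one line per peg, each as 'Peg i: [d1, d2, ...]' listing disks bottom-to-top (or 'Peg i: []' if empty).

Answer: Peg 0: [4]
Peg 1: [5, 3]
Peg 2: [2, 1]

Derivation:
After move 1 (2->0):
Peg 0: [4, 1]
Peg 1: [5, 3]
Peg 2: [2]

After move 2 (0->2):
Peg 0: [4]
Peg 1: [5, 3]
Peg 2: [2, 1]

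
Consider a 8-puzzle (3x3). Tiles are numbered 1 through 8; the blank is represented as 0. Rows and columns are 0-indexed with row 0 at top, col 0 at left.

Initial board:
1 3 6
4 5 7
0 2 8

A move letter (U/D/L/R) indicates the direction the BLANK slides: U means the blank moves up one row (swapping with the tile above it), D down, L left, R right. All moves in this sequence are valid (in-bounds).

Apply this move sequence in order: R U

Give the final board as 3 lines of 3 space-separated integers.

After move 1 (R):
1 3 6
4 5 7
2 0 8

After move 2 (U):
1 3 6
4 0 7
2 5 8

Answer: 1 3 6
4 0 7
2 5 8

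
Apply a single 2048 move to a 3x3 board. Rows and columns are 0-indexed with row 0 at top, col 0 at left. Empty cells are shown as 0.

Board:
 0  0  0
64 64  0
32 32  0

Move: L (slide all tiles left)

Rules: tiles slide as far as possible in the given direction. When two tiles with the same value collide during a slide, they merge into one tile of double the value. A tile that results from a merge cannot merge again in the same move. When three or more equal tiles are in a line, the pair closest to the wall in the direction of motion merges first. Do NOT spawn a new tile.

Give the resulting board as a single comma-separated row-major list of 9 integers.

Slide left:
row 0: [0, 0, 0] -> [0, 0, 0]
row 1: [64, 64, 0] -> [128, 0, 0]
row 2: [32, 32, 0] -> [64, 0, 0]

Answer: 0, 0, 0, 128, 0, 0, 64, 0, 0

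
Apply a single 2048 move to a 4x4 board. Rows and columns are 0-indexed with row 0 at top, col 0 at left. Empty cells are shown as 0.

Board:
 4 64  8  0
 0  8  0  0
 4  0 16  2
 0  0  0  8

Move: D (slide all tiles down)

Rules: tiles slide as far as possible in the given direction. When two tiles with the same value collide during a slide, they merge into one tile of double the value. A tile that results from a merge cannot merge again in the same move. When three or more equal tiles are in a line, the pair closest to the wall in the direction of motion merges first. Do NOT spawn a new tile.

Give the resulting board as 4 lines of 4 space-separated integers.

Slide down:
col 0: [4, 0, 4, 0] -> [0, 0, 0, 8]
col 1: [64, 8, 0, 0] -> [0, 0, 64, 8]
col 2: [8, 0, 16, 0] -> [0, 0, 8, 16]
col 3: [0, 0, 2, 8] -> [0, 0, 2, 8]

Answer:  0  0  0  0
 0  0  0  0
 0 64  8  2
 8  8 16  8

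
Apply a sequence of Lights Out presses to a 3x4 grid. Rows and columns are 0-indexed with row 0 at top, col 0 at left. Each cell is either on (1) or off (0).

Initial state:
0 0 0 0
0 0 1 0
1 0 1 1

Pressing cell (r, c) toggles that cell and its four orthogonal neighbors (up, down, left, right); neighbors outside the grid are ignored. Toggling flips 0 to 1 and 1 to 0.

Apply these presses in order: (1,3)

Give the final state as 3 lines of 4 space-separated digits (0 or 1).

After press 1 at (1,3):
0 0 0 1
0 0 0 1
1 0 1 0

Answer: 0 0 0 1
0 0 0 1
1 0 1 0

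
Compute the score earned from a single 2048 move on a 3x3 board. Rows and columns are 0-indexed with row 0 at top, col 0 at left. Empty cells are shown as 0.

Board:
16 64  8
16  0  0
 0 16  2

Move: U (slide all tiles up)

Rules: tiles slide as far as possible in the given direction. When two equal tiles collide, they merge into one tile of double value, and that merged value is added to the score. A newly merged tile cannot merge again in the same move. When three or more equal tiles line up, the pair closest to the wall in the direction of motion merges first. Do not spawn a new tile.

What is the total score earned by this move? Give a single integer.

Slide up:
col 0: [16, 16, 0] -> [32, 0, 0]  score +32 (running 32)
col 1: [64, 0, 16] -> [64, 16, 0]  score +0 (running 32)
col 2: [8, 0, 2] -> [8, 2, 0]  score +0 (running 32)
Board after move:
32 64  8
 0 16  2
 0  0  0

Answer: 32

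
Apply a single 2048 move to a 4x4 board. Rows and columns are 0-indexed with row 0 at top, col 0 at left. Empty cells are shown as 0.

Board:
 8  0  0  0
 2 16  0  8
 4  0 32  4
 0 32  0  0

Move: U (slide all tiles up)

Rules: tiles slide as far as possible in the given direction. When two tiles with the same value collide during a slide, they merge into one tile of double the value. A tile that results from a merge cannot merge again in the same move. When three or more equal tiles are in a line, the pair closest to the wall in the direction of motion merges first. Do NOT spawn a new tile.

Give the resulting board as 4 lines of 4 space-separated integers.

Answer:  8 16 32  8
 2 32  0  4
 4  0  0  0
 0  0  0  0

Derivation:
Slide up:
col 0: [8, 2, 4, 0] -> [8, 2, 4, 0]
col 1: [0, 16, 0, 32] -> [16, 32, 0, 0]
col 2: [0, 0, 32, 0] -> [32, 0, 0, 0]
col 3: [0, 8, 4, 0] -> [8, 4, 0, 0]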